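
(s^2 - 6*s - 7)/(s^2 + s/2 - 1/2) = 2*(s - 7)/(2*s - 1)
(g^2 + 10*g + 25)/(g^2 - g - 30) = (g + 5)/(g - 6)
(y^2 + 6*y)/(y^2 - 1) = y*(y + 6)/(y^2 - 1)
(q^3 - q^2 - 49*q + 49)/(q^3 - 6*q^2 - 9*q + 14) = (q + 7)/(q + 2)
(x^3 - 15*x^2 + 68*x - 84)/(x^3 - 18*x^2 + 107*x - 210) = (x - 2)/(x - 5)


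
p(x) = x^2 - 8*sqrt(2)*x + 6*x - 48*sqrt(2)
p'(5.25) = 5.19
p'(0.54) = -4.23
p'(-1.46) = -8.23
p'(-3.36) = -12.03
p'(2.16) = -0.99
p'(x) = 2*x - 8*sqrt(2) + 6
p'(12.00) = 18.69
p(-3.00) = -42.94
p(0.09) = -68.35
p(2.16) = -74.69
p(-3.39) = -38.38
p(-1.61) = -56.74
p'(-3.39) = -12.09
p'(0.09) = -5.13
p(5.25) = -68.22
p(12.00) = 12.35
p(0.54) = -70.46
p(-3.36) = -38.74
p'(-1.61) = -8.53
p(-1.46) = -57.99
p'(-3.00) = -11.31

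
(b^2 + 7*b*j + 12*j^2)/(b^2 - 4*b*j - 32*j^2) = (b + 3*j)/(b - 8*j)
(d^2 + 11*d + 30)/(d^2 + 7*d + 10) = (d + 6)/(d + 2)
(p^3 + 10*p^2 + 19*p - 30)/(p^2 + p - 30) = (p^2 + 4*p - 5)/(p - 5)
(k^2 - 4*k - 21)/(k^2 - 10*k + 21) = (k + 3)/(k - 3)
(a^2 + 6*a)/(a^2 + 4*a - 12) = a/(a - 2)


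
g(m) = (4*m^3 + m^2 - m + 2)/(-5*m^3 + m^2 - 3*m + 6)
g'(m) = (12*m^2 + 2*m - 1)/(-5*m^3 + m^2 - 3*m + 6) + (15*m^2 - 2*m + 3)*(4*m^3 + m^2 - m + 2)/(-5*m^3 + m^2 - 3*m + 6)^2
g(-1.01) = -0.01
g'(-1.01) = 0.60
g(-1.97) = -0.42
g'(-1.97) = 0.26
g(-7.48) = -0.74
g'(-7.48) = 0.01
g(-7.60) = -0.74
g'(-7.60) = 0.01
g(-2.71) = -0.56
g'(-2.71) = 0.13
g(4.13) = -0.87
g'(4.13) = 0.02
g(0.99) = -6.98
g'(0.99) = 115.24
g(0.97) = -10.56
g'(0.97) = 277.89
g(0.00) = 0.33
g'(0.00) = 0.00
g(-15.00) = -0.77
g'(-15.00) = 0.00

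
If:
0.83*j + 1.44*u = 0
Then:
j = -1.73493975903614*u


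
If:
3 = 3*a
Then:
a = 1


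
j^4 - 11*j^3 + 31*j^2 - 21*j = j*(j - 7)*(j - 3)*(j - 1)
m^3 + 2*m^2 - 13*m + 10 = (m - 2)*(m - 1)*(m + 5)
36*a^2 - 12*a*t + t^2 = (-6*a + t)^2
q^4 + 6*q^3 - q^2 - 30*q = q*(q - 2)*(q + 3)*(q + 5)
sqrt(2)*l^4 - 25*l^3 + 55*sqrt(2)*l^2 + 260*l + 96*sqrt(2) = (l - 8*sqrt(2))*(l - 6*sqrt(2))*(l + sqrt(2))*(sqrt(2)*l + 1)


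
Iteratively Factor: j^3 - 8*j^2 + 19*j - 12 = (j - 3)*(j^2 - 5*j + 4) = (j - 4)*(j - 3)*(j - 1)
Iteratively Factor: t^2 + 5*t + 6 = (t + 3)*(t + 2)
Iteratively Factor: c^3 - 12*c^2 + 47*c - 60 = (c - 5)*(c^2 - 7*c + 12) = (c - 5)*(c - 4)*(c - 3)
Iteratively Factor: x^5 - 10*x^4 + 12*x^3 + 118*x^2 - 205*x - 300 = (x + 3)*(x^4 - 13*x^3 + 51*x^2 - 35*x - 100) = (x - 5)*(x + 3)*(x^3 - 8*x^2 + 11*x + 20) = (x - 5)*(x + 1)*(x + 3)*(x^2 - 9*x + 20) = (x - 5)^2*(x + 1)*(x + 3)*(x - 4)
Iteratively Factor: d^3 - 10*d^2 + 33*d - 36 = (d - 3)*(d^2 - 7*d + 12) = (d - 4)*(d - 3)*(d - 3)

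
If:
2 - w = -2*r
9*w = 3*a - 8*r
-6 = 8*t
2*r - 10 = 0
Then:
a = 148/3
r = 5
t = -3/4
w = 12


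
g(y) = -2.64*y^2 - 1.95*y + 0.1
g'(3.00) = -17.79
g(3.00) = -29.51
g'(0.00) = -1.95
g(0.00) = 0.10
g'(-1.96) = 8.40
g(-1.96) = -6.22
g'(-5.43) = 26.72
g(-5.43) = -67.15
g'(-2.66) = 12.09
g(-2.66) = -13.39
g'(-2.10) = 9.14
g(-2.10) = -7.45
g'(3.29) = -19.32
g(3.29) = -34.89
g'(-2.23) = 9.82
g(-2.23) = -8.68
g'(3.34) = -19.59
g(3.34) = -35.86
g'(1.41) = -9.39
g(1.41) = -7.90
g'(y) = -5.28*y - 1.95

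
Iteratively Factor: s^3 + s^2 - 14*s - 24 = (s - 4)*(s^2 + 5*s + 6) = (s - 4)*(s + 3)*(s + 2)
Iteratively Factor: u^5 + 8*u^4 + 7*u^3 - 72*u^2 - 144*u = (u - 3)*(u^4 + 11*u^3 + 40*u^2 + 48*u) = (u - 3)*(u + 4)*(u^3 + 7*u^2 + 12*u) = (u - 3)*(u + 3)*(u + 4)*(u^2 + 4*u) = (u - 3)*(u + 3)*(u + 4)^2*(u)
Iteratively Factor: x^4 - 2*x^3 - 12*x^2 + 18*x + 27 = (x - 3)*(x^3 + x^2 - 9*x - 9) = (x - 3)*(x + 3)*(x^2 - 2*x - 3) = (x - 3)*(x + 1)*(x + 3)*(x - 3)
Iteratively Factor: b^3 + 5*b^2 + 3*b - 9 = (b - 1)*(b^2 + 6*b + 9) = (b - 1)*(b + 3)*(b + 3)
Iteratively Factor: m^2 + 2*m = (m)*(m + 2)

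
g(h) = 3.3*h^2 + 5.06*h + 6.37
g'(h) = 6.6*h + 5.06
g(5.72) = 143.28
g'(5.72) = 42.81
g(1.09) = 15.81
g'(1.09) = 12.25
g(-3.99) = 38.72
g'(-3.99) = -21.27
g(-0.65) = 4.48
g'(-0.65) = 0.77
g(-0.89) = 4.48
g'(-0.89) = -0.81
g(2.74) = 45.01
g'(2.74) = 23.14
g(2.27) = 34.86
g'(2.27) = 20.04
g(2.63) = 42.50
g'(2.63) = 22.42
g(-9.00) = 228.13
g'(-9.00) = -54.34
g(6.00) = 155.53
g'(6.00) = 44.66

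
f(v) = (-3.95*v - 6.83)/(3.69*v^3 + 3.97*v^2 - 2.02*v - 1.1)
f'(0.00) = -7.81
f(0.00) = 6.21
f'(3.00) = 0.11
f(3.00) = -0.15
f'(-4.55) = -0.02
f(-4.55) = -0.04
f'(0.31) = 11.15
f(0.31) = 6.52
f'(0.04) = -5.17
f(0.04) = 5.95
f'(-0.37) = -1165625.54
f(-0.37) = -1347.71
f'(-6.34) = -0.01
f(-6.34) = -0.02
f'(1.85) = 0.57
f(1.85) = -0.44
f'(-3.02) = -0.04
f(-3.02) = -0.08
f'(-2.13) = 0.04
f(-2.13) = -0.11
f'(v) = (-3.95*v - 6.83)*(-11.07*v^2 - 7.94*v + 2.02)/(3.69*v^3 + 3.97*v^2 - 2.02*v - 1.1)^2 - 3.95/(3.69*v^3 + 3.97*v^2 - 2.02*v - 1.1) = (29.151*v^3 + 91.2896*v^2 + 54.2302*v - 9.4516)/(13.6161*v^6 + 29.2986*v^5 + 0.853300000000001*v^4 - 24.1568*v^3 - 4.6536*v^2 + 4.444*v + 1.21)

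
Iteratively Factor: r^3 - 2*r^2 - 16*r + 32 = (r - 4)*(r^2 + 2*r - 8) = (r - 4)*(r + 4)*(r - 2)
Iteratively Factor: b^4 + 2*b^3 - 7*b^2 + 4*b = (b - 1)*(b^3 + 3*b^2 - 4*b) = b*(b - 1)*(b^2 + 3*b - 4) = b*(b - 1)^2*(b + 4)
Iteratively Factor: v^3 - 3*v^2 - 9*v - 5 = (v + 1)*(v^2 - 4*v - 5) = (v + 1)^2*(v - 5)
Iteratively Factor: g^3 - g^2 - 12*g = (g)*(g^2 - g - 12) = g*(g - 4)*(g + 3)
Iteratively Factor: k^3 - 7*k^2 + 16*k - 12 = (k - 3)*(k^2 - 4*k + 4) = (k - 3)*(k - 2)*(k - 2)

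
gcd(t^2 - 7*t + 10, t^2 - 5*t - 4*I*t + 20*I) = t - 5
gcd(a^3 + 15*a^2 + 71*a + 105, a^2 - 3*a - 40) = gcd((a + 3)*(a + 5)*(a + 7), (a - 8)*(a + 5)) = a + 5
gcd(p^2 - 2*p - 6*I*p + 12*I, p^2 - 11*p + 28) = 1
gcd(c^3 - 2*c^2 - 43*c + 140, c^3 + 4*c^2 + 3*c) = 1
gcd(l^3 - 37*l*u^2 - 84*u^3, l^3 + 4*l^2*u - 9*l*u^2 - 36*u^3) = l^2 + 7*l*u + 12*u^2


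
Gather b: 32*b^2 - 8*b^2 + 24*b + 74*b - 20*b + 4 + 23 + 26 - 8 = 24*b^2 + 78*b + 45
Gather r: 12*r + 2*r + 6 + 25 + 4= 14*r + 35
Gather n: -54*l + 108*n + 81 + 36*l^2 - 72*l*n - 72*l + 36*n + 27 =36*l^2 - 126*l + n*(144 - 72*l) + 108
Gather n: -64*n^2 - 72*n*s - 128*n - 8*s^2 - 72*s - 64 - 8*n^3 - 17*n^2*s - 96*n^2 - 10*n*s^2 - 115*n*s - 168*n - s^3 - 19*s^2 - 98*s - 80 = -8*n^3 + n^2*(-17*s - 160) + n*(-10*s^2 - 187*s - 296) - s^3 - 27*s^2 - 170*s - 144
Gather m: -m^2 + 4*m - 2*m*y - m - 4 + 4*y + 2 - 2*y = -m^2 + m*(3 - 2*y) + 2*y - 2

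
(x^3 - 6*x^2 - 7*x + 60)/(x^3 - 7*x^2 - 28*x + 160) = (x^2 - 2*x - 15)/(x^2 - 3*x - 40)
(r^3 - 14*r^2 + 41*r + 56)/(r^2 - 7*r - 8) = r - 7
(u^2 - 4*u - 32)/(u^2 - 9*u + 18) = (u^2 - 4*u - 32)/(u^2 - 9*u + 18)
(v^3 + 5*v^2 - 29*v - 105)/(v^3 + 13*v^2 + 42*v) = (v^2 - 2*v - 15)/(v*(v + 6))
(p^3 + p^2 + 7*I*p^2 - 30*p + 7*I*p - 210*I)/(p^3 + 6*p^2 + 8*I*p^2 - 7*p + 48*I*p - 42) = (p - 5)/(p + I)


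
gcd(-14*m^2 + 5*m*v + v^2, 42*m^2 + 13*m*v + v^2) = 7*m + v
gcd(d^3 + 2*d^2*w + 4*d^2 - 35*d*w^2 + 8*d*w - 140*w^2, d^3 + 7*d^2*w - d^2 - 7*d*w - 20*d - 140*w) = d^2 + 7*d*w + 4*d + 28*w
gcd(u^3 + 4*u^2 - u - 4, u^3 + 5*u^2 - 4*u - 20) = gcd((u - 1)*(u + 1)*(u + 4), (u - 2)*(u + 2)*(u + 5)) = 1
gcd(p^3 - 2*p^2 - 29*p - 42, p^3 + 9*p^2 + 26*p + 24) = p^2 + 5*p + 6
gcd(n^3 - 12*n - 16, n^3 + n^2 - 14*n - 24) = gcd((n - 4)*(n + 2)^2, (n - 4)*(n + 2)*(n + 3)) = n^2 - 2*n - 8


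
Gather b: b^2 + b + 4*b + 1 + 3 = b^2 + 5*b + 4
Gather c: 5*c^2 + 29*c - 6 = 5*c^2 + 29*c - 6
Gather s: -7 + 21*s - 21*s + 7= 0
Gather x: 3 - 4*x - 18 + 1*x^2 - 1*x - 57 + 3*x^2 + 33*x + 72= 4*x^2 + 28*x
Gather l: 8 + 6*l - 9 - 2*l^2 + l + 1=-2*l^2 + 7*l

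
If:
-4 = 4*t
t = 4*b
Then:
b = -1/4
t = -1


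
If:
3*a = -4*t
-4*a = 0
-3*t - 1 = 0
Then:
No Solution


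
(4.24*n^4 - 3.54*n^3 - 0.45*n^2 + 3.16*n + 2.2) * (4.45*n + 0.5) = 18.868*n^5 - 13.633*n^4 - 3.7725*n^3 + 13.837*n^2 + 11.37*n + 1.1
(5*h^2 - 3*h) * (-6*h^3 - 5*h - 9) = -30*h^5 + 18*h^4 - 25*h^3 - 30*h^2 + 27*h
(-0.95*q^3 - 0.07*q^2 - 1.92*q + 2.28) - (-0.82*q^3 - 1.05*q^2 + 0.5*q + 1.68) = -0.13*q^3 + 0.98*q^2 - 2.42*q + 0.6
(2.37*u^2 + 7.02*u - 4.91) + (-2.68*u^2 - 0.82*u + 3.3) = -0.31*u^2 + 6.2*u - 1.61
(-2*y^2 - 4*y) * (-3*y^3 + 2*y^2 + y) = 6*y^5 + 8*y^4 - 10*y^3 - 4*y^2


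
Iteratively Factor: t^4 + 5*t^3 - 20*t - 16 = (t + 1)*(t^3 + 4*t^2 - 4*t - 16) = (t - 2)*(t + 1)*(t^2 + 6*t + 8) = (t - 2)*(t + 1)*(t + 4)*(t + 2)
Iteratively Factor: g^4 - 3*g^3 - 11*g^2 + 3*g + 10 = (g + 2)*(g^3 - 5*g^2 - g + 5) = (g + 1)*(g + 2)*(g^2 - 6*g + 5) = (g - 1)*(g + 1)*(g + 2)*(g - 5)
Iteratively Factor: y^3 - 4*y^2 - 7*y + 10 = (y - 5)*(y^2 + y - 2) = (y - 5)*(y - 1)*(y + 2)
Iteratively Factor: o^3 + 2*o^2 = (o + 2)*(o^2) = o*(o + 2)*(o)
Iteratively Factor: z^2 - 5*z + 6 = (z - 2)*(z - 3)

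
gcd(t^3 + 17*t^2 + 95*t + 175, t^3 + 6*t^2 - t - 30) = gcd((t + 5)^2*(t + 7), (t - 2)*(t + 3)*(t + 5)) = t + 5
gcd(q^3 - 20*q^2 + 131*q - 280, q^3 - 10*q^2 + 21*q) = q - 7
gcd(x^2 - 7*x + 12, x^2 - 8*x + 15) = x - 3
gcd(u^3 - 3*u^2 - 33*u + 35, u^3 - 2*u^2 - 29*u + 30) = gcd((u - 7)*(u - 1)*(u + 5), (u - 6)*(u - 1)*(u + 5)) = u^2 + 4*u - 5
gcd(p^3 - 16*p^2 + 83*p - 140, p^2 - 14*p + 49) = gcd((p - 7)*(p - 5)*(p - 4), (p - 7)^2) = p - 7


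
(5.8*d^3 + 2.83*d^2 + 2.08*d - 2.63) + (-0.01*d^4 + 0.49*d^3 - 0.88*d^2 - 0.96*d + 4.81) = -0.01*d^4 + 6.29*d^3 + 1.95*d^2 + 1.12*d + 2.18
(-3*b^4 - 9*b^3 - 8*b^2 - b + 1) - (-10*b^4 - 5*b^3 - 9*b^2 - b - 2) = 7*b^4 - 4*b^3 + b^2 + 3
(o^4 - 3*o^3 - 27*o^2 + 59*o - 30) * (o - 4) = o^5 - 7*o^4 - 15*o^3 + 167*o^2 - 266*o + 120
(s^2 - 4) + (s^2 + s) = 2*s^2 + s - 4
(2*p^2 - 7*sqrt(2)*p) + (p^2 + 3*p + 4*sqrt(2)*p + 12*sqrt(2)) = 3*p^2 - 3*sqrt(2)*p + 3*p + 12*sqrt(2)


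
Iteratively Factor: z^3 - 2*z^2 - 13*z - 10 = (z - 5)*(z^2 + 3*z + 2) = (z - 5)*(z + 1)*(z + 2)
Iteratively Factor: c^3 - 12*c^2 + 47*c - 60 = (c - 3)*(c^2 - 9*c + 20) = (c - 4)*(c - 3)*(c - 5)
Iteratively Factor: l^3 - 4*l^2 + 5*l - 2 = (l - 1)*(l^2 - 3*l + 2) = (l - 2)*(l - 1)*(l - 1)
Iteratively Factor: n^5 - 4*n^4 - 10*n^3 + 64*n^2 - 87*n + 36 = (n - 3)*(n^4 - n^3 - 13*n^2 + 25*n - 12) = (n - 3)^2*(n^3 + 2*n^2 - 7*n + 4) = (n - 3)^2*(n - 1)*(n^2 + 3*n - 4) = (n - 3)^2*(n - 1)^2*(n + 4)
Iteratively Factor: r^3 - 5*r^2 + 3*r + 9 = (r - 3)*(r^2 - 2*r - 3) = (r - 3)^2*(r + 1)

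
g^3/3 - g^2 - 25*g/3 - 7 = (g/3 + 1/3)*(g - 7)*(g + 3)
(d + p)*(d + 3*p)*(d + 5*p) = d^3 + 9*d^2*p + 23*d*p^2 + 15*p^3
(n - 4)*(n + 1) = n^2 - 3*n - 4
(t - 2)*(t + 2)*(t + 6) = t^3 + 6*t^2 - 4*t - 24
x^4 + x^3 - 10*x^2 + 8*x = x*(x - 2)*(x - 1)*(x + 4)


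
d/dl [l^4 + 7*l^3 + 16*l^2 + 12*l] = 4*l^3 + 21*l^2 + 32*l + 12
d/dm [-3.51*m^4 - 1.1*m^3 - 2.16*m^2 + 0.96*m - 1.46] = -14.04*m^3 - 3.3*m^2 - 4.32*m + 0.96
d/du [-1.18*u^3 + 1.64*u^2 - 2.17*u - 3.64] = -3.54*u^2 + 3.28*u - 2.17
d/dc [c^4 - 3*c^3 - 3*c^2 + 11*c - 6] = 4*c^3 - 9*c^2 - 6*c + 11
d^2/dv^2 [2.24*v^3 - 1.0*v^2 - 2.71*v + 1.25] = 13.44*v - 2.0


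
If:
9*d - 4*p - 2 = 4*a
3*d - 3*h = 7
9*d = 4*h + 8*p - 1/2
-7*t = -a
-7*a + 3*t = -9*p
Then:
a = 12411/2264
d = 7535/1698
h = 1191/566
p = 4531/1132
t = 1773/2264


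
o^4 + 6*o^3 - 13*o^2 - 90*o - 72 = (o - 4)*(o + 1)*(o + 3)*(o + 6)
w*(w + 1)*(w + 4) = w^3 + 5*w^2 + 4*w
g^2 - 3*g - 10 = (g - 5)*(g + 2)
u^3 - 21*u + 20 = (u - 4)*(u - 1)*(u + 5)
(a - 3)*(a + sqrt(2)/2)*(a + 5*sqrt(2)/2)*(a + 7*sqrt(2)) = a^4 - 3*a^3 + 10*sqrt(2)*a^3 - 30*sqrt(2)*a^2 + 89*a^2/2 - 267*a/2 + 35*sqrt(2)*a/2 - 105*sqrt(2)/2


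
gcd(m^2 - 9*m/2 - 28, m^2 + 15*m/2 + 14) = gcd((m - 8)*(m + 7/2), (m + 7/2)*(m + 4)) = m + 7/2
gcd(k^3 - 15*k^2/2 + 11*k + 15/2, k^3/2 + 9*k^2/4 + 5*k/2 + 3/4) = k + 1/2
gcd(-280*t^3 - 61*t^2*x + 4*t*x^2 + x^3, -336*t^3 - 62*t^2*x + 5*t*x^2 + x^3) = -56*t^2 - t*x + x^2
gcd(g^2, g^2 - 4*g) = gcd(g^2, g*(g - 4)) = g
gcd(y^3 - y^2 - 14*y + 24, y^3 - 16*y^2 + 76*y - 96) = y - 2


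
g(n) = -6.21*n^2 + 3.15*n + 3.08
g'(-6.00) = 77.67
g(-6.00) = -239.38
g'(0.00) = 3.15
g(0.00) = 3.08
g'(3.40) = -39.08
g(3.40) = -58.00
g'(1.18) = -11.51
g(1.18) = -1.85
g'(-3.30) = 44.14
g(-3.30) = -74.94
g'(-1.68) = 24.02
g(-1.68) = -19.74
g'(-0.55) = 9.98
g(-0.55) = -0.53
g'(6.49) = -77.46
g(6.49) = -238.04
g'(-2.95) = 39.79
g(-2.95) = -60.26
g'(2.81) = -31.75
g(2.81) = -37.10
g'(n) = 3.15 - 12.42*n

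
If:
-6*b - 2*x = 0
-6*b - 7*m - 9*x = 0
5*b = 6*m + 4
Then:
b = -4/13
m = -12/13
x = 12/13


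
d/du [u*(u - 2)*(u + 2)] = 3*u^2 - 4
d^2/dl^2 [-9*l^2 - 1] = -18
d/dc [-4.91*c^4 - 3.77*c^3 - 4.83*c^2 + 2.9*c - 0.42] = -19.64*c^3 - 11.31*c^2 - 9.66*c + 2.9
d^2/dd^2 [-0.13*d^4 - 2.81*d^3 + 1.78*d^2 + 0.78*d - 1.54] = -1.56*d^2 - 16.86*d + 3.56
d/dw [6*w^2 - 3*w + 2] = 12*w - 3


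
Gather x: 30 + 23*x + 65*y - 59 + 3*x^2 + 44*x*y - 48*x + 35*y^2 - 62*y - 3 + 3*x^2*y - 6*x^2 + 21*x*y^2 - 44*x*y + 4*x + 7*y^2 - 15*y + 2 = x^2*(3*y - 3) + x*(21*y^2 - 21) + 42*y^2 - 12*y - 30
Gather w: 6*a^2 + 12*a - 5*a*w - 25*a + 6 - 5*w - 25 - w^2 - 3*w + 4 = 6*a^2 - 13*a - w^2 + w*(-5*a - 8) - 15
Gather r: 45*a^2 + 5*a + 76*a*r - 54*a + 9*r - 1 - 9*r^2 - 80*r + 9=45*a^2 - 49*a - 9*r^2 + r*(76*a - 71) + 8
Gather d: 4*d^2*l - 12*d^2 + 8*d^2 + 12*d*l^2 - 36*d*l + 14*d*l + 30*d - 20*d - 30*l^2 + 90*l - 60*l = d^2*(4*l - 4) + d*(12*l^2 - 22*l + 10) - 30*l^2 + 30*l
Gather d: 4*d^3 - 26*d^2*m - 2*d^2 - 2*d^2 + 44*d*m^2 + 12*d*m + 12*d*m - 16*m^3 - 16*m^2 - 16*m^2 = 4*d^3 + d^2*(-26*m - 4) + d*(44*m^2 + 24*m) - 16*m^3 - 32*m^2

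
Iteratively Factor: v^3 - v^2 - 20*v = (v + 4)*(v^2 - 5*v) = (v - 5)*(v + 4)*(v)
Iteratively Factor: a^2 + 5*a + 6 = (a + 3)*(a + 2)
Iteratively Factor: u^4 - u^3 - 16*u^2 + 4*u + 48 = (u - 4)*(u^3 + 3*u^2 - 4*u - 12) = (u - 4)*(u + 2)*(u^2 + u - 6) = (u - 4)*(u + 2)*(u + 3)*(u - 2)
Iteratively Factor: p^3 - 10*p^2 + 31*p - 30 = (p - 5)*(p^2 - 5*p + 6) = (p - 5)*(p - 2)*(p - 3)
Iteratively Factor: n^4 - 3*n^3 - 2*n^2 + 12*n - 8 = (n - 2)*(n^3 - n^2 - 4*n + 4) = (n - 2)*(n + 2)*(n^2 - 3*n + 2) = (n - 2)*(n - 1)*(n + 2)*(n - 2)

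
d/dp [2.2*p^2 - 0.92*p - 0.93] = 4.4*p - 0.92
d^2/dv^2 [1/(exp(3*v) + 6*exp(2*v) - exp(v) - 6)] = ((-9*exp(2*v) - 24*exp(v) + 1)*(exp(3*v) + 6*exp(2*v) - exp(v) - 6) + 2*(3*exp(2*v) + 12*exp(v) - 1)^2*exp(v))*exp(v)/(exp(3*v) + 6*exp(2*v) - exp(v) - 6)^3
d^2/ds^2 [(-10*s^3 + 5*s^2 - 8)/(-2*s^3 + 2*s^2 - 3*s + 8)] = 4*(10*s^6 - 90*s^5 + 621*s^4 - 458*s^3 - 120*s^2 + 1080*s - 188)/(8*s^9 - 24*s^8 + 60*s^7 - 176*s^6 + 282*s^5 - 438*s^4 + 699*s^3 - 600*s^2 + 576*s - 512)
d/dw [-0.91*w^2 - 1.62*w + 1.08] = -1.82*w - 1.62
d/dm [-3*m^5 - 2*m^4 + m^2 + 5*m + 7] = -15*m^4 - 8*m^3 + 2*m + 5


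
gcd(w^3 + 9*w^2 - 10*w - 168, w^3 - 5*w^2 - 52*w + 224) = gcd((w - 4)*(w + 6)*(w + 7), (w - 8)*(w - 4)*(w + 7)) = w^2 + 3*w - 28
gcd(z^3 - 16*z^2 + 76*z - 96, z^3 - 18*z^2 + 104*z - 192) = z^2 - 14*z + 48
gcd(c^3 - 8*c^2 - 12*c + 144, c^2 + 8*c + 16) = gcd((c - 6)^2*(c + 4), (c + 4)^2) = c + 4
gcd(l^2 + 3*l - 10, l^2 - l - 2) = l - 2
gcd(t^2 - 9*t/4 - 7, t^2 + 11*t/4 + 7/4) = t + 7/4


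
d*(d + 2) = d^2 + 2*d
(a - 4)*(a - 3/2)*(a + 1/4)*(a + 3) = a^4 - 9*a^3/4 - 89*a^2/8 + 123*a/8 + 9/2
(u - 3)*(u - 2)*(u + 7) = u^3 + 2*u^2 - 29*u + 42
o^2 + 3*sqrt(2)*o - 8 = (o - sqrt(2))*(o + 4*sqrt(2))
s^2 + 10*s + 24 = (s + 4)*(s + 6)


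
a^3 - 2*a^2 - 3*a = a*(a - 3)*(a + 1)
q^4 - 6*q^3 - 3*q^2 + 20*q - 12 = (q - 6)*(q - 1)^2*(q + 2)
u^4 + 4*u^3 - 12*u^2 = u^2*(u - 2)*(u + 6)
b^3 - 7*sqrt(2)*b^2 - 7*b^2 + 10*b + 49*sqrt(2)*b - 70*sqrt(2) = (b - 5)*(b - 2)*(b - 7*sqrt(2))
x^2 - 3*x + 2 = (x - 2)*(x - 1)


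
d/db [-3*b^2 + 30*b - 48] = 30 - 6*b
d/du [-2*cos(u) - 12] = 2*sin(u)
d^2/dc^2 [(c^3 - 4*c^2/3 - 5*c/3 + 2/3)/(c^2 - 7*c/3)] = 4*(9*c^3 + 27*c^2 - 63*c + 49)/(c^3*(27*c^3 - 189*c^2 + 441*c - 343))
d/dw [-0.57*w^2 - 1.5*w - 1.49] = -1.14*w - 1.5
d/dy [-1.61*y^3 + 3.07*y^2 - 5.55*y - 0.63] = -4.83*y^2 + 6.14*y - 5.55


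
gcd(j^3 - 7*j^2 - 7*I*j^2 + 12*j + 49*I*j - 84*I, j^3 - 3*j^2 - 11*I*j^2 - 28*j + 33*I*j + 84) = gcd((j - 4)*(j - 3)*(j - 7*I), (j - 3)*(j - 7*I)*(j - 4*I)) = j^2 + j*(-3 - 7*I) + 21*I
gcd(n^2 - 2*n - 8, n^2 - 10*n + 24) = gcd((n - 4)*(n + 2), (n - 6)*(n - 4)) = n - 4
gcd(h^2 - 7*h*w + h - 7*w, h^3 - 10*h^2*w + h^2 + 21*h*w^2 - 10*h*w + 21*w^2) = -h^2 + 7*h*w - h + 7*w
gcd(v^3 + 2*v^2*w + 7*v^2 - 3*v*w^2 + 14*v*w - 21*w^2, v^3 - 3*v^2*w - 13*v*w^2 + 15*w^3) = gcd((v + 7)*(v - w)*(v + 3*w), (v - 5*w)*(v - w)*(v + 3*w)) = v^2 + 2*v*w - 3*w^2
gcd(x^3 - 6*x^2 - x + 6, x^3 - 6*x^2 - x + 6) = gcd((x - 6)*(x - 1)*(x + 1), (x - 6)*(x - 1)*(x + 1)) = x^3 - 6*x^2 - x + 6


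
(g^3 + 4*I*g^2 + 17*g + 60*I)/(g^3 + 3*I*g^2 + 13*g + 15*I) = (g^2 - I*g + 12)/(g^2 - 2*I*g + 3)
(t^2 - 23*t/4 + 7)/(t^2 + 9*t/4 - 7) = (t - 4)/(t + 4)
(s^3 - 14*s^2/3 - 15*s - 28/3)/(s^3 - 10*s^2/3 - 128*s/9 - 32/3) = 3*(s^2 - 6*s - 7)/(3*s^2 - 14*s - 24)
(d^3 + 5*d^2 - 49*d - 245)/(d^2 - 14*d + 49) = (d^2 + 12*d + 35)/(d - 7)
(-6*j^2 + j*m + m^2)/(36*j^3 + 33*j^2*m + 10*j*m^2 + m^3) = (-2*j + m)/(12*j^2 + 7*j*m + m^2)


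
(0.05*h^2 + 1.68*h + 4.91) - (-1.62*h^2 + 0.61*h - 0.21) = 1.67*h^2 + 1.07*h + 5.12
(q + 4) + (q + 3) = 2*q + 7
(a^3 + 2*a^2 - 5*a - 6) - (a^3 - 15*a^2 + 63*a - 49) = 17*a^2 - 68*a + 43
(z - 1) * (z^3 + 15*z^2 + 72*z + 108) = z^4 + 14*z^3 + 57*z^2 + 36*z - 108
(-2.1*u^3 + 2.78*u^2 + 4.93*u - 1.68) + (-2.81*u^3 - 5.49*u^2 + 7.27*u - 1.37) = -4.91*u^3 - 2.71*u^2 + 12.2*u - 3.05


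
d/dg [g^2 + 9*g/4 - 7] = 2*g + 9/4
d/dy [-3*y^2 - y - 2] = -6*y - 1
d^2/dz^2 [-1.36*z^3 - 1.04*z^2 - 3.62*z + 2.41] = -8.16*z - 2.08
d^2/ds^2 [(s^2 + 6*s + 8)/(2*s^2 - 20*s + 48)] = 16*(s^3 - 3*s^2 - 42*s + 164)/(s^6 - 30*s^5 + 372*s^4 - 2440*s^3 + 8928*s^2 - 17280*s + 13824)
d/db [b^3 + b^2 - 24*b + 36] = 3*b^2 + 2*b - 24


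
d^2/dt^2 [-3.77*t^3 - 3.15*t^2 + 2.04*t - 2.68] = -22.62*t - 6.3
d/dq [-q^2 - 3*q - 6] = -2*q - 3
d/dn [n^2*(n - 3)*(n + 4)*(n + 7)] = n*(5*n^3 + 32*n^2 - 15*n - 168)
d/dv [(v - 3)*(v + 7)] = 2*v + 4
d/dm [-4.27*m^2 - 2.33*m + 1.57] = -8.54*m - 2.33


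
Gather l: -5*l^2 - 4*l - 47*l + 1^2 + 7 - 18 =-5*l^2 - 51*l - 10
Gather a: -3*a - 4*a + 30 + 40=70 - 7*a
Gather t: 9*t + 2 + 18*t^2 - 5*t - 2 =18*t^2 + 4*t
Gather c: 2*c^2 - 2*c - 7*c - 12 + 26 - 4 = 2*c^2 - 9*c + 10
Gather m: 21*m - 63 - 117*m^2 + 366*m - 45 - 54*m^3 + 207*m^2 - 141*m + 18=-54*m^3 + 90*m^2 + 246*m - 90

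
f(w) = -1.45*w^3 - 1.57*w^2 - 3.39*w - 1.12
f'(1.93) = -25.65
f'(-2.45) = -21.81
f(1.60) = -16.50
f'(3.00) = -51.96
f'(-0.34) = -2.83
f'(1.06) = -11.61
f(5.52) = -311.56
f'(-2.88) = -30.43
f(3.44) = -90.39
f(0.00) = -1.12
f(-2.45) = 19.09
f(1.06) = -8.20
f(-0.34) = -0.09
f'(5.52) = -153.27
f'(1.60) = -19.55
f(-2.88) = 30.26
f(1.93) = -23.93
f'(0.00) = -3.39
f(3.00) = -64.57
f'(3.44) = -65.67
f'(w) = -4.35*w^2 - 3.14*w - 3.39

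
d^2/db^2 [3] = 0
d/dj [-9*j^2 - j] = -18*j - 1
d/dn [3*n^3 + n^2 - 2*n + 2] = 9*n^2 + 2*n - 2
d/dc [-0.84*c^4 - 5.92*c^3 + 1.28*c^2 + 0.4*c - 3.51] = -3.36*c^3 - 17.76*c^2 + 2.56*c + 0.4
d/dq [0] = 0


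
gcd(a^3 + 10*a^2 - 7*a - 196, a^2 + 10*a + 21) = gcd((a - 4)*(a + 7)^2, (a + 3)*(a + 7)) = a + 7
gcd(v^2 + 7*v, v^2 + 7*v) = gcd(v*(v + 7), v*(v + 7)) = v^2 + 7*v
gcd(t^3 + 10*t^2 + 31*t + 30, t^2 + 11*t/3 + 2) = t + 3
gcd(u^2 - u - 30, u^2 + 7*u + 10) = u + 5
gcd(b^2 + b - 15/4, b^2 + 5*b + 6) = 1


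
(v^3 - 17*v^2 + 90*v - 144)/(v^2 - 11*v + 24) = v - 6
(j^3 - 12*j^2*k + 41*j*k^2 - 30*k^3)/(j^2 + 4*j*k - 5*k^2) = (j^2 - 11*j*k + 30*k^2)/(j + 5*k)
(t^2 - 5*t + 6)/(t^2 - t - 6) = (t - 2)/(t + 2)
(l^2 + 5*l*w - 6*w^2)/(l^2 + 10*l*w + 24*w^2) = (l - w)/(l + 4*w)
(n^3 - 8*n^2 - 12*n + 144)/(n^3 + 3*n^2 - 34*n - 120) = (n - 6)/(n + 5)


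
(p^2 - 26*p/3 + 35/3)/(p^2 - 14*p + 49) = (p - 5/3)/(p - 7)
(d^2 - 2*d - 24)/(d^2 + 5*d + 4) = (d - 6)/(d + 1)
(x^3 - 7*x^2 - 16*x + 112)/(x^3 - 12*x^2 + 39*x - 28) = (x + 4)/(x - 1)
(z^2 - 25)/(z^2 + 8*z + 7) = (z^2 - 25)/(z^2 + 8*z + 7)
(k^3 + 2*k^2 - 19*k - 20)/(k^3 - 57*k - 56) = (k^2 + k - 20)/(k^2 - k - 56)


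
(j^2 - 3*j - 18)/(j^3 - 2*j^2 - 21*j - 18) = 1/(j + 1)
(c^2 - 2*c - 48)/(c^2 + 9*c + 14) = (c^2 - 2*c - 48)/(c^2 + 9*c + 14)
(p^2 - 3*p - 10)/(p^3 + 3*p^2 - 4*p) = (p^2 - 3*p - 10)/(p*(p^2 + 3*p - 4))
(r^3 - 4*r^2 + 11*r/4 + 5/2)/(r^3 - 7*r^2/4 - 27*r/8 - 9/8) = 2*(2*r^2 - 9*r + 10)/(4*r^2 - 9*r - 9)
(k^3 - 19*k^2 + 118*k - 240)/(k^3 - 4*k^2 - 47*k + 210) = (k - 8)/(k + 7)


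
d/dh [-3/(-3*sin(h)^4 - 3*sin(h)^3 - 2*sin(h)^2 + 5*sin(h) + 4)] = 3*(-12*sin(h)^3 - 9*sin(h)^2 - 4*sin(h) + 5)*cos(h)/(3*sin(h)^4 + 3*sin(h)^3 + 2*sin(h)^2 - 5*sin(h) - 4)^2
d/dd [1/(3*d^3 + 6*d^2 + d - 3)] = (-9*d^2 - 12*d - 1)/(3*d^3 + 6*d^2 + d - 3)^2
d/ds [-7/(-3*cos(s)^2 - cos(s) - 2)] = 7*(6*cos(s) + 1)*sin(s)/(3*cos(s)^2 + cos(s) + 2)^2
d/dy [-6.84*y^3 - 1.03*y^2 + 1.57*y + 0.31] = -20.52*y^2 - 2.06*y + 1.57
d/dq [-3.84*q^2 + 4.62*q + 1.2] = 4.62 - 7.68*q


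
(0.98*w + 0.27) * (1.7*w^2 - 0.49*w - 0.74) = 1.666*w^3 - 0.0211999999999999*w^2 - 0.8575*w - 0.1998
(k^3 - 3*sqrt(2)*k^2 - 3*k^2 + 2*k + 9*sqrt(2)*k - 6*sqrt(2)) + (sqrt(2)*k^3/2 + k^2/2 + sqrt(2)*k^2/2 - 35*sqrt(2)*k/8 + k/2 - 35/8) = sqrt(2)*k^3/2 + k^3 - 5*sqrt(2)*k^2/2 - 5*k^2/2 + 5*k/2 + 37*sqrt(2)*k/8 - 6*sqrt(2) - 35/8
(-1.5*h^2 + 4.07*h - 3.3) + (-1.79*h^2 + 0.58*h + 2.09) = -3.29*h^2 + 4.65*h - 1.21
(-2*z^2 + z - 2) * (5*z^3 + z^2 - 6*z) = -10*z^5 + 3*z^4 + 3*z^3 - 8*z^2 + 12*z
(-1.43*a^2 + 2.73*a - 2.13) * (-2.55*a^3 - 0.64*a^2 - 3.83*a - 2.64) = 3.6465*a^5 - 6.0463*a^4 + 9.1612*a^3 - 5.3175*a^2 + 0.950699999999999*a + 5.6232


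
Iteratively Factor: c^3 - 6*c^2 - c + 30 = (c - 5)*(c^2 - c - 6) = (c - 5)*(c + 2)*(c - 3)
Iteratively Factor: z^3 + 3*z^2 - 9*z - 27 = (z - 3)*(z^2 + 6*z + 9) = (z - 3)*(z + 3)*(z + 3)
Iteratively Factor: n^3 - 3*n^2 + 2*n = (n - 2)*(n^2 - n) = n*(n - 2)*(n - 1)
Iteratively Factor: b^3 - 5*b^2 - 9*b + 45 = (b + 3)*(b^2 - 8*b + 15) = (b - 5)*(b + 3)*(b - 3)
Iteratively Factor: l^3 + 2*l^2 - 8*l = (l + 4)*(l^2 - 2*l) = l*(l + 4)*(l - 2)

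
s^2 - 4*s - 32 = (s - 8)*(s + 4)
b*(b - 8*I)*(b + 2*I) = b^3 - 6*I*b^2 + 16*b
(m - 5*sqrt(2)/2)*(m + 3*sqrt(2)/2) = m^2 - sqrt(2)*m - 15/2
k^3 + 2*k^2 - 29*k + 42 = (k - 3)*(k - 2)*(k + 7)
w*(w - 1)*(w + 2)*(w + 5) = w^4 + 6*w^3 + 3*w^2 - 10*w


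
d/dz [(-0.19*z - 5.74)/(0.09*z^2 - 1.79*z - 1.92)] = (0.0171*z^2 + 1.0332*z - 9.9098)/(0.0081*z^4 - 0.3222*z^3 + 2.8585*z^2 + 6.8736*z + 3.6864)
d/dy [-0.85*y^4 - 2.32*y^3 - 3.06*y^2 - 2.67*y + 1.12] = -3.4*y^3 - 6.96*y^2 - 6.12*y - 2.67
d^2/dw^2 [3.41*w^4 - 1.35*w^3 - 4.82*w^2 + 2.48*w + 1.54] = 40.92*w^2 - 8.1*w - 9.64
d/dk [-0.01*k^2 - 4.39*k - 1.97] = -0.02*k - 4.39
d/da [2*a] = 2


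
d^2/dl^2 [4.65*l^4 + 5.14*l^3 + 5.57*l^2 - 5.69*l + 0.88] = 55.8*l^2 + 30.84*l + 11.14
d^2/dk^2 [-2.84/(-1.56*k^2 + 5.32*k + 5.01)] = (13.822848*k^2 - 47.139456*k - 2.84*(3.12*k - 5.32)*(6.24*k - 10.64) - 44.392608)/(-1.56*k^2 + 5.32*k + 5.01)^3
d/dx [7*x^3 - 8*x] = 21*x^2 - 8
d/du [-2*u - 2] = -2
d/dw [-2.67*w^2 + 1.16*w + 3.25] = 1.16 - 5.34*w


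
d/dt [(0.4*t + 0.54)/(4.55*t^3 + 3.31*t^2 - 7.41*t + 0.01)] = (-3.64*t^3 - 8.695*t^2 - 3.5748*t + 4.0054)/(20.7025*t^6 + 30.121*t^5 - 56.4749*t^4 - 48.9632*t^3 + 54.9743*t^2 - 0.1482*t + 0.0001)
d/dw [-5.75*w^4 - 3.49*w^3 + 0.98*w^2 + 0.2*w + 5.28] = -23.0*w^3 - 10.47*w^2 + 1.96*w + 0.2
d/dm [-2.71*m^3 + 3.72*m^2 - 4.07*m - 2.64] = -8.13*m^2 + 7.44*m - 4.07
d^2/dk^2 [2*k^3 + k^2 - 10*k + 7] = 12*k + 2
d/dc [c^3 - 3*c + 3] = 3*c^2 - 3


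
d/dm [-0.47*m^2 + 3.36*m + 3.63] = 3.36 - 0.94*m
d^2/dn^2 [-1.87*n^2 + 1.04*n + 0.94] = -3.74000000000000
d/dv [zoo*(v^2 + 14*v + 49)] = zoo*(v + 7)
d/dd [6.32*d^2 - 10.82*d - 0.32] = 12.64*d - 10.82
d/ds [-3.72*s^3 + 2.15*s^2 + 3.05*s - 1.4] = -11.16*s^2 + 4.3*s + 3.05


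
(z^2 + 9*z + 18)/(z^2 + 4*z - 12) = (z + 3)/(z - 2)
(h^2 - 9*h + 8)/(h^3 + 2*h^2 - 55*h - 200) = (h - 1)/(h^2 + 10*h + 25)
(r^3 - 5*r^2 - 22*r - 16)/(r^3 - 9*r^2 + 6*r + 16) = (r + 2)/(r - 2)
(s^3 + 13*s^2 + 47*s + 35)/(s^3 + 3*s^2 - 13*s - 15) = (s + 7)/(s - 3)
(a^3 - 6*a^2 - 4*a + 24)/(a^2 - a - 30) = (a^2 - 4)/(a + 5)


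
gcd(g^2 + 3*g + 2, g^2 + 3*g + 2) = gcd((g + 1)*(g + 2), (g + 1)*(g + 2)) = g^2 + 3*g + 2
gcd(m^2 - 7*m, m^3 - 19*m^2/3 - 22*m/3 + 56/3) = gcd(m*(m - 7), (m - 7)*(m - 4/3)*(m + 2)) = m - 7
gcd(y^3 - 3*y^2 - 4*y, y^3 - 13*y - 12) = y^2 - 3*y - 4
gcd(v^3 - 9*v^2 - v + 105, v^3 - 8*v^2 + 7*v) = v - 7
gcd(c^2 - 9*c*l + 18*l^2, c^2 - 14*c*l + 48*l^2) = c - 6*l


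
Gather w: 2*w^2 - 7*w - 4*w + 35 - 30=2*w^2 - 11*w + 5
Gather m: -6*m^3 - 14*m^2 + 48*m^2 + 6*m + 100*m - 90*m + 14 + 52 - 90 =-6*m^3 + 34*m^2 + 16*m - 24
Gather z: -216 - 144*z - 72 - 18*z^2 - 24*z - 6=-18*z^2 - 168*z - 294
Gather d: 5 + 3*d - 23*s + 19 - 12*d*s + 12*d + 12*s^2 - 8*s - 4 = d*(15 - 12*s) + 12*s^2 - 31*s + 20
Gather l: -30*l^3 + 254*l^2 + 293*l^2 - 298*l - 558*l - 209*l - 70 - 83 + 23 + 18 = -30*l^3 + 547*l^2 - 1065*l - 112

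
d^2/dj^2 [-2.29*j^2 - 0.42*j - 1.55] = -4.58000000000000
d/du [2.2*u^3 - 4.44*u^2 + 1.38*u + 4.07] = 6.6*u^2 - 8.88*u + 1.38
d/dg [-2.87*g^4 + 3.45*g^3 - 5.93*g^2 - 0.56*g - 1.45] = -11.48*g^3 + 10.35*g^2 - 11.86*g - 0.56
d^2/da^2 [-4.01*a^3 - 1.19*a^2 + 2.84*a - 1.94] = -24.06*a - 2.38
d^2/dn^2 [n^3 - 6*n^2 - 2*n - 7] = 6*n - 12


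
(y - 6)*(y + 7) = y^2 + y - 42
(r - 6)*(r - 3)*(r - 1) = r^3 - 10*r^2 + 27*r - 18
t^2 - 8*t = t*(t - 8)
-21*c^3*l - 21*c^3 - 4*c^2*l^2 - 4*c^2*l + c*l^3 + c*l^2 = (-7*c + l)*(3*c + l)*(c*l + c)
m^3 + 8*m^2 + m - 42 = (m - 2)*(m + 3)*(m + 7)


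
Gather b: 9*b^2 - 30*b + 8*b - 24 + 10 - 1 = 9*b^2 - 22*b - 15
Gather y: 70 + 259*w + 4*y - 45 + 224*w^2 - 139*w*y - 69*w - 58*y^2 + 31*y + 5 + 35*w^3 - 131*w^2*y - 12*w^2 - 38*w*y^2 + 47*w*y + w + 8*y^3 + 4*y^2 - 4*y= 35*w^3 + 212*w^2 + 191*w + 8*y^3 + y^2*(-38*w - 54) + y*(-131*w^2 - 92*w + 31) + 30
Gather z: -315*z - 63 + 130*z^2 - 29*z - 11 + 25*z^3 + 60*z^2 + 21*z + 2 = 25*z^3 + 190*z^2 - 323*z - 72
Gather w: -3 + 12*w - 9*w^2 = -9*w^2 + 12*w - 3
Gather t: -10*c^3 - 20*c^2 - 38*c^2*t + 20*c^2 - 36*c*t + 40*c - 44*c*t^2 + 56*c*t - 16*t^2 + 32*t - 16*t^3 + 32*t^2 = -10*c^3 + 40*c - 16*t^3 + t^2*(16 - 44*c) + t*(-38*c^2 + 20*c + 32)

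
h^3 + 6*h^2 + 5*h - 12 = (h - 1)*(h + 3)*(h + 4)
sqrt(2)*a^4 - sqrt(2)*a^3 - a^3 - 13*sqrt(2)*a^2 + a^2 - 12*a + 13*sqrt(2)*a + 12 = (a - 1)*(a - 3*sqrt(2))*(a + 2*sqrt(2))*(sqrt(2)*a + 1)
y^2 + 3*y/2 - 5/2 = (y - 1)*(y + 5/2)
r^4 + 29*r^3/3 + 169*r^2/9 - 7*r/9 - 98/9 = (r - 2/3)*(r + 1)*(r + 7/3)*(r + 7)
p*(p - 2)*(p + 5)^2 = p^4 + 8*p^3 + 5*p^2 - 50*p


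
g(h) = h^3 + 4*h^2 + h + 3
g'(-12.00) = 337.00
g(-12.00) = -1161.00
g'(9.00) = 316.00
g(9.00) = 1065.00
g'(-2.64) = 0.79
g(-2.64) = 9.84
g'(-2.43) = -0.73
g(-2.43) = 9.84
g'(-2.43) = -0.73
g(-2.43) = 9.84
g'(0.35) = 4.17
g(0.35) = 3.88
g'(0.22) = 2.91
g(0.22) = 3.42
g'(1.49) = 19.58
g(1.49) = 16.68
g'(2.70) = 44.47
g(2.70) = 54.54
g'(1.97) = 28.40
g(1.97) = 28.14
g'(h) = 3*h^2 + 8*h + 1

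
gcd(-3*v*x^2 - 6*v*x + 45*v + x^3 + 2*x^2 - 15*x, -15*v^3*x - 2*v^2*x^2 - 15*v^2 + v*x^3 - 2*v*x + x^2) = 1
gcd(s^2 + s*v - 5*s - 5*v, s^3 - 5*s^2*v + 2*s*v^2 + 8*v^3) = s + v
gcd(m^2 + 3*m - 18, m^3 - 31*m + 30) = m + 6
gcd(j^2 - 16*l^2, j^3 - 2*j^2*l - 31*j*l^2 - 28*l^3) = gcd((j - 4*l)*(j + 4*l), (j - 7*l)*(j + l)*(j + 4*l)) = j + 4*l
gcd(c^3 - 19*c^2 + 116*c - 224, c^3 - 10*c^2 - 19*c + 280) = c^2 - 15*c + 56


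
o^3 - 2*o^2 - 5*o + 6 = (o - 3)*(o - 1)*(o + 2)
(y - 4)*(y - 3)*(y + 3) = y^3 - 4*y^2 - 9*y + 36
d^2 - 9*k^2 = (d - 3*k)*(d + 3*k)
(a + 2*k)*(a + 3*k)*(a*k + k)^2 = a^4*k^2 + 5*a^3*k^3 + 2*a^3*k^2 + 6*a^2*k^4 + 10*a^2*k^3 + a^2*k^2 + 12*a*k^4 + 5*a*k^3 + 6*k^4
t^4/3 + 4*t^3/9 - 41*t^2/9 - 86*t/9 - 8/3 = (t/3 + 1)*(t - 4)*(t + 1/3)*(t + 2)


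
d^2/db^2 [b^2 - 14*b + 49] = 2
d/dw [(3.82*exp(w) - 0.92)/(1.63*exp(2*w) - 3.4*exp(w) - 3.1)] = (-6.2266*exp(2*w) + 2.9992*exp(w) - 14.97)*exp(w)/(2.6569*exp(4*w) - 11.084*exp(3*w) + 1.454*exp(2*w) + 21.08*exp(w) + 9.61)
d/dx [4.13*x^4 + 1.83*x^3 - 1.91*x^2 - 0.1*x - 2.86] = 16.52*x^3 + 5.49*x^2 - 3.82*x - 0.1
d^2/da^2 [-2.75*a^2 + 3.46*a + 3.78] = -5.50000000000000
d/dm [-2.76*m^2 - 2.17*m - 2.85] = -5.52*m - 2.17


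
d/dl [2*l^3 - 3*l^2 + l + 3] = 6*l^2 - 6*l + 1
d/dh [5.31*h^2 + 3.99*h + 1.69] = 10.62*h + 3.99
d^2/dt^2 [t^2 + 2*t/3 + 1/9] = 2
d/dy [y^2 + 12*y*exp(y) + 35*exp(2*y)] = 12*y*exp(y) + 2*y + 70*exp(2*y) + 12*exp(y)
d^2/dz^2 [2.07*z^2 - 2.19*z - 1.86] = 4.14000000000000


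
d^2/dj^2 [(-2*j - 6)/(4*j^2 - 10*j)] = 2*(-4*j^3 - 36*j^2 + 90*j - 75)/(j^3*(8*j^3 - 60*j^2 + 150*j - 125))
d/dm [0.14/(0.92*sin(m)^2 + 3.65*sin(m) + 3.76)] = -(0.2576*sin(m) + 0.511)*cos(m)/(0.92*sin(m)^2 + 3.65*sin(m) + 3.76)^2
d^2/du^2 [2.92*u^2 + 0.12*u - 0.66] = 5.84000000000000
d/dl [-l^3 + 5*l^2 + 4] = l*(10 - 3*l)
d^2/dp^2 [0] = 0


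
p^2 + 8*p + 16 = (p + 4)^2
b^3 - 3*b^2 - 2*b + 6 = (b - 3)*(b - sqrt(2))*(b + sqrt(2))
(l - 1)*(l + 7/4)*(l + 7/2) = l^3 + 17*l^2/4 + 7*l/8 - 49/8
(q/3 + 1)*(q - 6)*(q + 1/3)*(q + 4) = q^4/3 + 4*q^3/9 - 89*q^2/9 - 82*q/3 - 8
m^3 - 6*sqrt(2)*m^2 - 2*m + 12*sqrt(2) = (m - 6*sqrt(2))*(m - sqrt(2))*(m + sqrt(2))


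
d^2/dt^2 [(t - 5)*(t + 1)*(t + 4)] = 6*t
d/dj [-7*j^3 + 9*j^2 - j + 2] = -21*j^2 + 18*j - 1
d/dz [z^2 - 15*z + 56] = 2*z - 15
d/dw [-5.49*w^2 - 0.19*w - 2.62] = -10.98*w - 0.19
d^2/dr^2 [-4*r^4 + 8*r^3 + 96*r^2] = -48*r^2 + 48*r + 192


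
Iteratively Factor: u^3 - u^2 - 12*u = (u + 3)*(u^2 - 4*u) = u*(u + 3)*(u - 4)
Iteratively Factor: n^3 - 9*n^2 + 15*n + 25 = (n - 5)*(n^2 - 4*n - 5) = (n - 5)*(n + 1)*(n - 5)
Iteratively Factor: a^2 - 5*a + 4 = (a - 1)*(a - 4)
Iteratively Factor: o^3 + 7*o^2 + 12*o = (o)*(o^2 + 7*o + 12) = o*(o + 4)*(o + 3)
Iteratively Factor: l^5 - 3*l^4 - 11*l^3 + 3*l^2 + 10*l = (l)*(l^4 - 3*l^3 - 11*l^2 + 3*l + 10) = l*(l - 5)*(l^3 + 2*l^2 - l - 2) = l*(l - 5)*(l - 1)*(l^2 + 3*l + 2) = l*(l - 5)*(l - 1)*(l + 1)*(l + 2)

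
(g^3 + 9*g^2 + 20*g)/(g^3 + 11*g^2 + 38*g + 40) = g/(g + 2)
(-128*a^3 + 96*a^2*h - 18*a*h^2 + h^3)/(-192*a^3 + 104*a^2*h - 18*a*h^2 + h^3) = (16*a^2 - 10*a*h + h^2)/(24*a^2 - 10*a*h + h^2)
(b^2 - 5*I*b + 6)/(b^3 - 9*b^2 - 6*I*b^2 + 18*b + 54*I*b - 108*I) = (b + I)/(b^2 - 9*b + 18)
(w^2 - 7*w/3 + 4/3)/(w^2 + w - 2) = (w - 4/3)/(w + 2)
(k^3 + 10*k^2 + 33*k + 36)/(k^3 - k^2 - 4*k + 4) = (k^3 + 10*k^2 + 33*k + 36)/(k^3 - k^2 - 4*k + 4)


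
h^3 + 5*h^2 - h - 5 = (h - 1)*(h + 1)*(h + 5)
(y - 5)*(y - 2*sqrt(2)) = y^2 - 5*y - 2*sqrt(2)*y + 10*sqrt(2)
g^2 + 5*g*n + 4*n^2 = (g + n)*(g + 4*n)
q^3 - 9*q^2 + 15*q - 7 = (q - 7)*(q - 1)^2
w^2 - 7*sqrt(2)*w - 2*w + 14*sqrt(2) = (w - 2)*(w - 7*sqrt(2))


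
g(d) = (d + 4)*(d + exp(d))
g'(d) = d + (d + 4)*(exp(d) + 1) + exp(d)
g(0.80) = 14.52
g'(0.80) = 18.51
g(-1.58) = -3.33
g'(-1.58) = 1.54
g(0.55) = 10.39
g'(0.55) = 14.72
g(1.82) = 46.51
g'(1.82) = 49.73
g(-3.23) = -2.46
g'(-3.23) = -2.39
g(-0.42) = 0.85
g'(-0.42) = 6.17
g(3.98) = 458.83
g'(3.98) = 492.54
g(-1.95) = -3.71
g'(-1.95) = 0.53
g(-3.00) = -2.95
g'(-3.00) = -1.90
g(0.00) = 4.00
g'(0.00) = 9.00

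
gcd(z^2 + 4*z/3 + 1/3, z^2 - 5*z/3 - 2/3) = z + 1/3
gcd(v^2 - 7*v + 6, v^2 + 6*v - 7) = v - 1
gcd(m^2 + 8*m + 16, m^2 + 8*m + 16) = m^2 + 8*m + 16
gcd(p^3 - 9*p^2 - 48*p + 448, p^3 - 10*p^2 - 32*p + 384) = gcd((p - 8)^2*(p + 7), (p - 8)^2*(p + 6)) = p^2 - 16*p + 64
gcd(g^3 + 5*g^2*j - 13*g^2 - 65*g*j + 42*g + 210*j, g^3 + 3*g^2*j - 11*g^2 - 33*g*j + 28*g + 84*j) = g - 7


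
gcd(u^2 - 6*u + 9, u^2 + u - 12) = u - 3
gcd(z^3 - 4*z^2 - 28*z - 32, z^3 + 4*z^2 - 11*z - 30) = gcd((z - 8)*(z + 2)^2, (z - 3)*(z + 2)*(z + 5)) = z + 2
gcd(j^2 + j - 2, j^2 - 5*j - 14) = j + 2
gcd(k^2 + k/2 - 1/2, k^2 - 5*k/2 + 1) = k - 1/2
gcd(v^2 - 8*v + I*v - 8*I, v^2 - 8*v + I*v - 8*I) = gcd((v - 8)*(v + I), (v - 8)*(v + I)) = v^2 + v*(-8 + I) - 8*I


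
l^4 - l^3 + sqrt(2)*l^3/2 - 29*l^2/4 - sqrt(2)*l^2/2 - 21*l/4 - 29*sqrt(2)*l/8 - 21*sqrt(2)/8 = (l - 7/2)*(l + 1)*(l + 3/2)*(l + sqrt(2)/2)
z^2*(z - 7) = z^3 - 7*z^2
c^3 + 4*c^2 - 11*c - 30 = (c - 3)*(c + 2)*(c + 5)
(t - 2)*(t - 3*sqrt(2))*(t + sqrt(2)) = t^3 - 2*sqrt(2)*t^2 - 2*t^2 - 6*t + 4*sqrt(2)*t + 12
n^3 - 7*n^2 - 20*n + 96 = (n - 8)*(n - 3)*(n + 4)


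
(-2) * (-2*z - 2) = 4*z + 4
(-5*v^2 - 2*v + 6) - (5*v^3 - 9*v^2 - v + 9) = -5*v^3 + 4*v^2 - v - 3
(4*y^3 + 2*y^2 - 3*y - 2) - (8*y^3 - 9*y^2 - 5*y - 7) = -4*y^3 + 11*y^2 + 2*y + 5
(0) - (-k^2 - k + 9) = k^2 + k - 9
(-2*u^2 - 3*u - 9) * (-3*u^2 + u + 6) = 6*u^4 + 7*u^3 + 12*u^2 - 27*u - 54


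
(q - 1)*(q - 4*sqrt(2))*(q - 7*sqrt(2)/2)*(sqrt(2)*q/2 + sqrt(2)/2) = sqrt(2)*q^4/2 - 15*q^3/2 + 27*sqrt(2)*q^2/2 + 15*q/2 - 14*sqrt(2)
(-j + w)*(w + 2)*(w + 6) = -j*w^2 - 8*j*w - 12*j + w^3 + 8*w^2 + 12*w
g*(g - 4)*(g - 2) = g^3 - 6*g^2 + 8*g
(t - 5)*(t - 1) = t^2 - 6*t + 5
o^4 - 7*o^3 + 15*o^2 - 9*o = o*(o - 3)^2*(o - 1)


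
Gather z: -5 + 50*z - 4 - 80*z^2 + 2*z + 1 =-80*z^2 + 52*z - 8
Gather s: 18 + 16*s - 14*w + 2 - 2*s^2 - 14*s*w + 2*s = -2*s^2 + s*(18 - 14*w) - 14*w + 20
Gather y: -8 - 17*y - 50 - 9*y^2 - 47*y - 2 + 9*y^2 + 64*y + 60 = 0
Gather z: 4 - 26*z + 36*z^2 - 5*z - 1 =36*z^2 - 31*z + 3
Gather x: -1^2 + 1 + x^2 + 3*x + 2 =x^2 + 3*x + 2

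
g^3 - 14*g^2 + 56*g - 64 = (g - 8)*(g - 4)*(g - 2)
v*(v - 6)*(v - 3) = v^3 - 9*v^2 + 18*v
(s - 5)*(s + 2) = s^2 - 3*s - 10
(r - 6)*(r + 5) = r^2 - r - 30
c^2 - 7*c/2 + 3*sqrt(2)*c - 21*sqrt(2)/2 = (c - 7/2)*(c + 3*sqrt(2))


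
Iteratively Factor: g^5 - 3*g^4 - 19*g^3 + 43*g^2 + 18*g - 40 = (g + 1)*(g^4 - 4*g^3 - 15*g^2 + 58*g - 40) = (g + 1)*(g + 4)*(g^3 - 8*g^2 + 17*g - 10) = (g - 1)*(g + 1)*(g + 4)*(g^2 - 7*g + 10) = (g - 2)*(g - 1)*(g + 1)*(g + 4)*(g - 5)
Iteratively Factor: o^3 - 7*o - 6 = (o - 3)*(o^2 + 3*o + 2) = (o - 3)*(o + 1)*(o + 2)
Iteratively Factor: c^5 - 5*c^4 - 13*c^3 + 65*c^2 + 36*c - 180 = (c - 2)*(c^4 - 3*c^3 - 19*c^2 + 27*c + 90) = (c - 2)*(c + 2)*(c^3 - 5*c^2 - 9*c + 45) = (c - 2)*(c + 2)*(c + 3)*(c^2 - 8*c + 15) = (c - 5)*(c - 2)*(c + 2)*(c + 3)*(c - 3)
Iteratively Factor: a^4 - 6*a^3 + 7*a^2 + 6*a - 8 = (a - 4)*(a^3 - 2*a^2 - a + 2) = (a - 4)*(a + 1)*(a^2 - 3*a + 2) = (a - 4)*(a - 2)*(a + 1)*(a - 1)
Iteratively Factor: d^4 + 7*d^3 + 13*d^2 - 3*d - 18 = (d + 2)*(d^3 + 5*d^2 + 3*d - 9) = (d + 2)*(d + 3)*(d^2 + 2*d - 3) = (d - 1)*(d + 2)*(d + 3)*(d + 3)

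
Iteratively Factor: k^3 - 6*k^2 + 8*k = (k)*(k^2 - 6*k + 8) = k*(k - 4)*(k - 2)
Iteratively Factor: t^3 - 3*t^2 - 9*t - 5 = (t + 1)*(t^2 - 4*t - 5) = (t + 1)^2*(t - 5)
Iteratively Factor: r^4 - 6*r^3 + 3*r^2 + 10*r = (r + 1)*(r^3 - 7*r^2 + 10*r) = (r - 5)*(r + 1)*(r^2 - 2*r) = r*(r - 5)*(r + 1)*(r - 2)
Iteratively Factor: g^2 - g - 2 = (g + 1)*(g - 2)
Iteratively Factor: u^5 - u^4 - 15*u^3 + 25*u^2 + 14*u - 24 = (u - 2)*(u^4 + u^3 - 13*u^2 - u + 12) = (u - 2)*(u + 4)*(u^3 - 3*u^2 - u + 3) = (u - 3)*(u - 2)*(u + 4)*(u^2 - 1) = (u - 3)*(u - 2)*(u - 1)*(u + 4)*(u + 1)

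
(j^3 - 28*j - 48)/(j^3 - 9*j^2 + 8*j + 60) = (j + 4)/(j - 5)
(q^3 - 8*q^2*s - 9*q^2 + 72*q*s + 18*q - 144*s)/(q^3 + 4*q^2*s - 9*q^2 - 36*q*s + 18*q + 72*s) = (q - 8*s)/(q + 4*s)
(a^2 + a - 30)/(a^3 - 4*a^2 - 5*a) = (a + 6)/(a*(a + 1))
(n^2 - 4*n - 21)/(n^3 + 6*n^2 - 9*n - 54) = (n - 7)/(n^2 + 3*n - 18)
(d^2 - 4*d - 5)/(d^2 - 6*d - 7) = (d - 5)/(d - 7)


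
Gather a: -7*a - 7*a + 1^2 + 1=2 - 14*a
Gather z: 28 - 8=20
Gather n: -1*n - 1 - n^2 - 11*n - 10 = -n^2 - 12*n - 11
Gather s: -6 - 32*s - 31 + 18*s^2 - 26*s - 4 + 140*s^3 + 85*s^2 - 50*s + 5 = 140*s^3 + 103*s^2 - 108*s - 36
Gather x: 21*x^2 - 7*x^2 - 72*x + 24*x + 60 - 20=14*x^2 - 48*x + 40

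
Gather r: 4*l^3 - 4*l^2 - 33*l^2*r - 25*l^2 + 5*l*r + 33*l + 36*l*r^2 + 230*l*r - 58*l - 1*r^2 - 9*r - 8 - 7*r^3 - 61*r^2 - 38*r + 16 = 4*l^3 - 29*l^2 - 25*l - 7*r^3 + r^2*(36*l - 62) + r*(-33*l^2 + 235*l - 47) + 8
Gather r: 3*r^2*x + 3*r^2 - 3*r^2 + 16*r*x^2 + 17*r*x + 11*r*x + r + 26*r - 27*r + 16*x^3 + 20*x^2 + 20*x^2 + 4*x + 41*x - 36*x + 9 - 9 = 3*r^2*x + r*(16*x^2 + 28*x) + 16*x^3 + 40*x^2 + 9*x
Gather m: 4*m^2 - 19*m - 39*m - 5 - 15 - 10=4*m^2 - 58*m - 30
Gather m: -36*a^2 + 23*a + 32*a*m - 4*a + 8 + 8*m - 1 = -36*a^2 + 19*a + m*(32*a + 8) + 7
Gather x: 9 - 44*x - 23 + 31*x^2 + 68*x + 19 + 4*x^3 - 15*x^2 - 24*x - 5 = 4*x^3 + 16*x^2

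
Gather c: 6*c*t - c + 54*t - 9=c*(6*t - 1) + 54*t - 9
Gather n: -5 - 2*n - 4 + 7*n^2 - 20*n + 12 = 7*n^2 - 22*n + 3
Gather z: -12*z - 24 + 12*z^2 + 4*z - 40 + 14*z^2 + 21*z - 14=26*z^2 + 13*z - 78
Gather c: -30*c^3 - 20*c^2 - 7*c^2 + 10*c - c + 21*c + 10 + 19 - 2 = -30*c^3 - 27*c^2 + 30*c + 27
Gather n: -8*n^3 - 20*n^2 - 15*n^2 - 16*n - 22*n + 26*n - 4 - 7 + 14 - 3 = -8*n^3 - 35*n^2 - 12*n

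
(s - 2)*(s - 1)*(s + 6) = s^3 + 3*s^2 - 16*s + 12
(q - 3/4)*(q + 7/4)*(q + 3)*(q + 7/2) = q^4 + 15*q^3/2 + 251*q^2/16 + 63*q/32 - 441/32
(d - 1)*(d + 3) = d^2 + 2*d - 3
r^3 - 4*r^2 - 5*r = r*(r - 5)*(r + 1)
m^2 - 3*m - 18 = (m - 6)*(m + 3)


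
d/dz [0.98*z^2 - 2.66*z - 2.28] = 1.96*z - 2.66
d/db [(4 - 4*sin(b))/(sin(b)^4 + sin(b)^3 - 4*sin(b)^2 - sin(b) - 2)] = 4*(3*sin(b)^4 - 2*sin(b)^3 - 7*sin(b)^2 + 8*sin(b) + 3)*cos(b)/(sin(b)^4 + sin(b)^3 - 4*sin(b)^2 - sin(b) - 2)^2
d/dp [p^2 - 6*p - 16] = 2*p - 6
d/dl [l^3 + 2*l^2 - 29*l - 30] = 3*l^2 + 4*l - 29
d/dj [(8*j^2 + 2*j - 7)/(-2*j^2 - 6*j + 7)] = 4*(-11*j^2 + 21*j - 7)/(4*j^4 + 24*j^3 + 8*j^2 - 84*j + 49)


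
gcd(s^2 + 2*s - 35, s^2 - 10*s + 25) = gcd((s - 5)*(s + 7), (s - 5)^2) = s - 5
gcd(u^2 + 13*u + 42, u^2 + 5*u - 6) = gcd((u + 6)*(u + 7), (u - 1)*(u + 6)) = u + 6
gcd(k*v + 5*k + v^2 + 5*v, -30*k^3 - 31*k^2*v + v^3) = k + v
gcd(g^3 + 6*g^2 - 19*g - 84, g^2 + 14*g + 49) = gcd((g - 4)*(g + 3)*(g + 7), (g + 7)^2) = g + 7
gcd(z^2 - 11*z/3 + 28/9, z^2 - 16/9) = z - 4/3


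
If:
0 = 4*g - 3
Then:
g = 3/4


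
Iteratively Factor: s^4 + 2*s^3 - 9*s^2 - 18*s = (s + 3)*(s^3 - s^2 - 6*s) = (s - 3)*(s + 3)*(s^2 + 2*s) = s*(s - 3)*(s + 3)*(s + 2)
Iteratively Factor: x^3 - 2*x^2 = (x)*(x^2 - 2*x) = x*(x - 2)*(x)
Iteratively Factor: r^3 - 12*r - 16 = (r - 4)*(r^2 + 4*r + 4) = (r - 4)*(r + 2)*(r + 2)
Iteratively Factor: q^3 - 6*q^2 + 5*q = (q - 1)*(q^2 - 5*q) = q*(q - 1)*(q - 5)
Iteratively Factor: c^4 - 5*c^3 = (c - 5)*(c^3) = c*(c - 5)*(c^2) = c^2*(c - 5)*(c)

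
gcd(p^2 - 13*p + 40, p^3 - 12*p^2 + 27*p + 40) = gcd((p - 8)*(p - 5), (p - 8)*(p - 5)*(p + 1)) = p^2 - 13*p + 40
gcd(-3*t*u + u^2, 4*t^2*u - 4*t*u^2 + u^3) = u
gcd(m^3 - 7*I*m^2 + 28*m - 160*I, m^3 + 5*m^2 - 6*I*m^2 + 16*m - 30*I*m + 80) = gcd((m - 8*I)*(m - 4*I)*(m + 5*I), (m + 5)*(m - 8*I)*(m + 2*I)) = m - 8*I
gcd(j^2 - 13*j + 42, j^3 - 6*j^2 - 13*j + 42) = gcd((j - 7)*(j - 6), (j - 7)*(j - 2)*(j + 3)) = j - 7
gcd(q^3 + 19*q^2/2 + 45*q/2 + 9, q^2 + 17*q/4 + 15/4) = q + 3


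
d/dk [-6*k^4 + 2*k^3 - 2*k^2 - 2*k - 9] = -24*k^3 + 6*k^2 - 4*k - 2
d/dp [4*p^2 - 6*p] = 8*p - 6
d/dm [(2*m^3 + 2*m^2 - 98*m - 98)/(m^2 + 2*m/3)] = 6*(3*m^4 + 4*m^3 + 149*m^2 + 294*m + 98)/(m^2*(9*m^2 + 12*m + 4))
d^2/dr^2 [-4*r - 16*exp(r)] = -16*exp(r)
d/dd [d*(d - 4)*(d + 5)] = 3*d^2 + 2*d - 20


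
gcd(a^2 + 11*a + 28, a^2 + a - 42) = a + 7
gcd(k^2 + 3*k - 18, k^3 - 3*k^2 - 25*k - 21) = 1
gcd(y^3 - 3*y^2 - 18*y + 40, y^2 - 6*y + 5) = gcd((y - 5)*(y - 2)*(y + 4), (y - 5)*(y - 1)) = y - 5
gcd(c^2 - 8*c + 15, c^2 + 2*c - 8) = 1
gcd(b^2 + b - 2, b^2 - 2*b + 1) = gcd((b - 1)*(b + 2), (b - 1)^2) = b - 1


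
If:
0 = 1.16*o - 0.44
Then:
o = 0.38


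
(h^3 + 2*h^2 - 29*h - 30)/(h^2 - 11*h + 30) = (h^2 + 7*h + 6)/(h - 6)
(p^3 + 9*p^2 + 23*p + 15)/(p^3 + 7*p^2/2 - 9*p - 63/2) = 2*(p^2 + 6*p + 5)/(2*p^2 + p - 21)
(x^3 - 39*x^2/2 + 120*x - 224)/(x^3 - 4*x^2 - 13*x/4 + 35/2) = 2*(x^2 - 16*x + 64)/(2*x^2 - x - 10)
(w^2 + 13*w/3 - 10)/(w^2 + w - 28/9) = 3*(3*w^2 + 13*w - 30)/(9*w^2 + 9*w - 28)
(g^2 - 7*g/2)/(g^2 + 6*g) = (g - 7/2)/(g + 6)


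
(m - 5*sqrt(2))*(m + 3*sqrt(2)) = m^2 - 2*sqrt(2)*m - 30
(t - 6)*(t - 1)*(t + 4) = t^3 - 3*t^2 - 22*t + 24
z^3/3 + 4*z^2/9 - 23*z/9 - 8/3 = (z/3 + 1)*(z - 8/3)*(z + 1)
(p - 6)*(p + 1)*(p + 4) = p^3 - p^2 - 26*p - 24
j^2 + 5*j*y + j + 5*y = (j + 1)*(j + 5*y)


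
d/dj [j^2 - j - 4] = 2*j - 1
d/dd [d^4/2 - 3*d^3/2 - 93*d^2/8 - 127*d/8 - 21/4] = 2*d^3 - 9*d^2/2 - 93*d/4 - 127/8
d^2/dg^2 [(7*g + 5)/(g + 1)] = -4/(g + 1)^3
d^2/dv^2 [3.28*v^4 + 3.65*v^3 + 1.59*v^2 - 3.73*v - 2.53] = 39.36*v^2 + 21.9*v + 3.18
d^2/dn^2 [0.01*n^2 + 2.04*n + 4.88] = 0.0200000000000000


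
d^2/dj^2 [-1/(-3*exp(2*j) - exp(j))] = (-(3*exp(j) + 1)*(12*exp(j) + 1) + 2*(6*exp(j) + 1)^2)*exp(-j)/(3*exp(j) + 1)^3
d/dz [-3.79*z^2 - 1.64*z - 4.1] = -7.58*z - 1.64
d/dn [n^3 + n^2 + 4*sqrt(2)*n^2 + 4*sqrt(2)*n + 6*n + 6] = 3*n^2 + 2*n + 8*sqrt(2)*n + 4*sqrt(2) + 6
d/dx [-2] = 0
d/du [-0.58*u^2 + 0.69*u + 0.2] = 0.69 - 1.16*u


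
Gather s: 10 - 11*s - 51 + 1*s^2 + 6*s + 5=s^2 - 5*s - 36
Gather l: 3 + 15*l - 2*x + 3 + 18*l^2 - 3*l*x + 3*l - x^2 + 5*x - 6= 18*l^2 + l*(18 - 3*x) - x^2 + 3*x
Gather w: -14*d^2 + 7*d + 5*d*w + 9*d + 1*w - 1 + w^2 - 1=-14*d^2 + 16*d + w^2 + w*(5*d + 1) - 2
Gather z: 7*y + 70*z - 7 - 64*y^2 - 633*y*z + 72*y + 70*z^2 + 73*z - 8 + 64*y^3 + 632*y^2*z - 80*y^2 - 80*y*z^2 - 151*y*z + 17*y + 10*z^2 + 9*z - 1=64*y^3 - 144*y^2 + 96*y + z^2*(80 - 80*y) + z*(632*y^2 - 784*y + 152) - 16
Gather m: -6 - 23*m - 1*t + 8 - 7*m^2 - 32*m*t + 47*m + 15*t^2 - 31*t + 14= -7*m^2 + m*(24 - 32*t) + 15*t^2 - 32*t + 16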